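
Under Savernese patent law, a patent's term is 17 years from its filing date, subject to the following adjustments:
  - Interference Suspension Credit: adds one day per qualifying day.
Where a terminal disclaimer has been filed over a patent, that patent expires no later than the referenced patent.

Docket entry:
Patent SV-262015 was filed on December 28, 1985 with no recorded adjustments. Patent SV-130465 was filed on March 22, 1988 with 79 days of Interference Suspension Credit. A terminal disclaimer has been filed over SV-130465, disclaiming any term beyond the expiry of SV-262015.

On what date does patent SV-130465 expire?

Natural term of SV-130465:
  Base: filing + 17 years → 22 March 2005.
  Interference Suspension Credit: +79 days → 9 June 2005.
Expiry of referenced patent SV-262015:
  Base: filing + 17 years → 28 December 2002.
Terminal disclaimer: SV-130465 expires on the earlier of 9 June 2005 and 28 December 2002.

December 28, 2002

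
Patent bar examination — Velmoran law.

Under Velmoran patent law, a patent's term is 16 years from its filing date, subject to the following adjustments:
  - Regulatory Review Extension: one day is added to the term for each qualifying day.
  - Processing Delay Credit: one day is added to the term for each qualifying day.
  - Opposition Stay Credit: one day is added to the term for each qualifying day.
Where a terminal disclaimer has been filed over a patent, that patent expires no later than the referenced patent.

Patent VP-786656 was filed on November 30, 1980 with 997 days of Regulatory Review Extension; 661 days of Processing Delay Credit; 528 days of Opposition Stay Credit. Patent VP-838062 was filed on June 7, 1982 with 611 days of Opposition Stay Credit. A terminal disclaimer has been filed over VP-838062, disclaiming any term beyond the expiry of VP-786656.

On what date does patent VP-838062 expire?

Natural term of VP-838062:
  Base: filing + 16 years → 7 June 1998.
  Opposition Stay Credit: +611 days → 8 February 2000.
Expiry of referenced patent VP-786656:
  Base: filing + 16 years → 30 November 1996.
  Regulatory Review Extension: +997 days → 24 August 1999.
  Processing Delay Credit: +661 days → 15 June 2001.
  Opposition Stay Credit: +528 days → 25 November 2002.
Terminal disclaimer: VP-838062 expires on the earlier of 8 February 2000 and 25 November 2002.

2000-02-08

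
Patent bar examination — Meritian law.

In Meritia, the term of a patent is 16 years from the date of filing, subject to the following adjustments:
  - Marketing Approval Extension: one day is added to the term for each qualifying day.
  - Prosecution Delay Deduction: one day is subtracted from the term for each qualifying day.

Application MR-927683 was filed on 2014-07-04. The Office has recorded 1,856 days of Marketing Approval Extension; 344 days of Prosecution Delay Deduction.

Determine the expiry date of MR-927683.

2034-08-24

Base term: filing date + 16 years → 4 July 2030.
Marketing Approval Extension: +1856 days → 3 August 2035.
Prosecution Delay Deduction: −344 days → 24 August 2034.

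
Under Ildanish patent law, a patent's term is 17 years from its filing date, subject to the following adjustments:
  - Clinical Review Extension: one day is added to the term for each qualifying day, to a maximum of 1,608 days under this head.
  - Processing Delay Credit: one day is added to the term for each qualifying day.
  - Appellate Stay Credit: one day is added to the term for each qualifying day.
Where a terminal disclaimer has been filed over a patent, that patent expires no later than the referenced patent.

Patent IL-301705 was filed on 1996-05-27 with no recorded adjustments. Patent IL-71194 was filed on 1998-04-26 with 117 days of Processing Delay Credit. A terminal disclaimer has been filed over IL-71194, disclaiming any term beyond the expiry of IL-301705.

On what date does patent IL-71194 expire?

May 27, 2013

Natural term of IL-71194:
  Base: filing + 17 years → 26 April 2015.
  Processing Delay Credit: +117 days → 21 August 2015.
Expiry of referenced patent IL-301705:
  Base: filing + 17 years → 27 May 2013.
Terminal disclaimer: IL-71194 expires on the earlier of 21 August 2015 and 27 May 2013.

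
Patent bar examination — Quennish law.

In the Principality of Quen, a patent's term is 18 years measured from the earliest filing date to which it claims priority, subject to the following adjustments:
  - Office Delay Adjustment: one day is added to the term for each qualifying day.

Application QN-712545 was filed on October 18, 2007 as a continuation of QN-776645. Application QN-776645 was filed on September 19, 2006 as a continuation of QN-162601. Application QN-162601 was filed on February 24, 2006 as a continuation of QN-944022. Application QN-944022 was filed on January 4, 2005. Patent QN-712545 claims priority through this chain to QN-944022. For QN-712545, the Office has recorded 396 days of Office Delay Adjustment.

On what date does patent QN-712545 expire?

2024-02-04

Earliest priority filing: 4 January 2005.
Base term: 4 January 2005 + 18 years → 4 January 2023.
Office Delay Adjustment: +396 days → 4 February 2024.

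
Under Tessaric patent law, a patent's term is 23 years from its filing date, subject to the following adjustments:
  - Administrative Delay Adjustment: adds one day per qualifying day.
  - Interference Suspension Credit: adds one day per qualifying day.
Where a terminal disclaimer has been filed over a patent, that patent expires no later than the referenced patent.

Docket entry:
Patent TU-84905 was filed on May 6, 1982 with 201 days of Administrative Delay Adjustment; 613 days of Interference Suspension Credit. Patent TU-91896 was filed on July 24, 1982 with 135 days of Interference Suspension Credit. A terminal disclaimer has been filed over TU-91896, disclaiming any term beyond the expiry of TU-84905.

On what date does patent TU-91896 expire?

2005-12-06

Natural term of TU-91896:
  Base: filing + 23 years → 24 July 2005.
  Interference Suspension Credit: +135 days → 6 December 2005.
Expiry of referenced patent TU-84905:
  Base: filing + 23 years → 6 May 2005.
  Administrative Delay Adjustment: +201 days → 23 November 2005.
  Interference Suspension Credit: +613 days → 29 July 2007.
Terminal disclaimer: TU-91896 expires on the earlier of 6 December 2005 and 29 July 2007.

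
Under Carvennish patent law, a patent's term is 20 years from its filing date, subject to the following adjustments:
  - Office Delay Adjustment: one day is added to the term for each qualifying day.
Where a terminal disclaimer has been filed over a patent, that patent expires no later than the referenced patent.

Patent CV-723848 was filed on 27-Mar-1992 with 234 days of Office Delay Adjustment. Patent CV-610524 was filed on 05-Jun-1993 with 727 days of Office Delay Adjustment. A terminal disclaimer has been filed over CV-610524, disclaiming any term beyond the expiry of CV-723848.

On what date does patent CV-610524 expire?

2012-11-16

Natural term of CV-610524:
  Base: filing + 20 years → 5 June 2013.
  Office Delay Adjustment: +727 days → 2 June 2015.
Expiry of referenced patent CV-723848:
  Base: filing + 20 years → 27 March 2012.
  Office Delay Adjustment: +234 days → 16 November 2012.
Terminal disclaimer: CV-610524 expires on the earlier of 2 June 2015 and 16 November 2012.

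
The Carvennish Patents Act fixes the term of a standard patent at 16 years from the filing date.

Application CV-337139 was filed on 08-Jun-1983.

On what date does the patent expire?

1999-06-08

Filing date + 16 years → 8 June 1999.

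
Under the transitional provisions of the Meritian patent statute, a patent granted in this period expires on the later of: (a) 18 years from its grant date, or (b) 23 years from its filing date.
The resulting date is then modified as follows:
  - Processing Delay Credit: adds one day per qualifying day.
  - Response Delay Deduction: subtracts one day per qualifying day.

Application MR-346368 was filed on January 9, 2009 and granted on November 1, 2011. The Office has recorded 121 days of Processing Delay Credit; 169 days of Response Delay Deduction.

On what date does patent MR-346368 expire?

November 22, 2031

(a) grant + 18 years → 1 November 2029.
(b) filing + 23 years → 9 January 2032.
Later of the two: 9 January 2032.
Processing Delay Credit: +121 days → 9 May 2032.
Response Delay Deduction: −169 days → 22 November 2031.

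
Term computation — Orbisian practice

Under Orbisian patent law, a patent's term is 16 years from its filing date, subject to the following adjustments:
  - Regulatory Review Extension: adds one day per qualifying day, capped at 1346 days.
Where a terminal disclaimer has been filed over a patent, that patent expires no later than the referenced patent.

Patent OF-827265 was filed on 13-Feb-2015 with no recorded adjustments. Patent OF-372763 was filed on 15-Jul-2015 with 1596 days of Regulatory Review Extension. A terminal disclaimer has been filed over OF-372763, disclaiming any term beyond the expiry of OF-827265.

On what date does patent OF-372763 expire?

Natural term of OF-372763:
  Base: filing + 16 years → 15 July 2031.
  Regulatory Review Extension: 1596 days claimed exceeds the 1346-day cap, so +1346 days → 22 March 2035.
Expiry of referenced patent OF-827265:
  Base: filing + 16 years → 13 February 2031.
Terminal disclaimer: OF-372763 expires on the earlier of 22 March 2035 and 13 February 2031.

February 13, 2031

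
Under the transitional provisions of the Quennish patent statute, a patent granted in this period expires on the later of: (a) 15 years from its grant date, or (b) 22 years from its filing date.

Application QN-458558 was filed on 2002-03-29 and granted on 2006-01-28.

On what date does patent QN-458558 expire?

2024-03-29

(a) grant + 15 years → 28 January 2021.
(b) filing + 22 years → 29 March 2024.
Later of the two: 29 March 2024.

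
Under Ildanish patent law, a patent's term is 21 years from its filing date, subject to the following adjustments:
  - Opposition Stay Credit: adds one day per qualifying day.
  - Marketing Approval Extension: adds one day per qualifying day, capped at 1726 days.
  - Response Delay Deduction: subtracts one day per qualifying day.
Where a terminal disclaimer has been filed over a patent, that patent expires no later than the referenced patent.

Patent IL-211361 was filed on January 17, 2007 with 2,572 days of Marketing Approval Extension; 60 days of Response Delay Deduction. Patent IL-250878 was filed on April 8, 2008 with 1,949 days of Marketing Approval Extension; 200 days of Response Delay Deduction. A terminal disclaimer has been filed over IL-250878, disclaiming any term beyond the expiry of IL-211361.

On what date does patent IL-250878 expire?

Natural term of IL-250878:
  Base: filing + 21 years → 8 April 2029.
  Marketing Approval Extension: 1949 days claimed exceeds the 1726-day cap, so +1726 days → 29 December 2033.
  Response Delay Deduction: −200 days → 12 June 2033.
Expiry of referenced patent IL-211361:
  Base: filing + 21 years → 17 January 2028.
  Marketing Approval Extension: 2572 days claimed exceeds the 1726-day cap, so +1726 days → 8 October 2032.
  Response Delay Deduction: −60 days → 9 August 2032.
Terminal disclaimer: IL-250878 expires on the earlier of 12 June 2033 and 9 August 2032.

2032-08-09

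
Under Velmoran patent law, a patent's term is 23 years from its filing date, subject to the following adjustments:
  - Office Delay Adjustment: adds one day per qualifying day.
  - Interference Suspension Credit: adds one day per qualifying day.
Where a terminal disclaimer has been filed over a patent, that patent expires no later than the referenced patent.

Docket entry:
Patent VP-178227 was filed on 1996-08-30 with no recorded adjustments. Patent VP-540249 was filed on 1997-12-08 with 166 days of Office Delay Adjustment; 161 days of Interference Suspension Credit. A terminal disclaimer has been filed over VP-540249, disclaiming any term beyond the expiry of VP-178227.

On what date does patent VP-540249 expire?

Natural term of VP-540249:
  Base: filing + 23 years → 8 December 2020.
  Office Delay Adjustment: +166 days → 23 May 2021.
  Interference Suspension Credit: +161 days → 31 October 2021.
Expiry of referenced patent VP-178227:
  Base: filing + 23 years → 30 August 2019.
Terminal disclaimer: VP-540249 expires on the earlier of 31 October 2021 and 30 August 2019.

August 30, 2019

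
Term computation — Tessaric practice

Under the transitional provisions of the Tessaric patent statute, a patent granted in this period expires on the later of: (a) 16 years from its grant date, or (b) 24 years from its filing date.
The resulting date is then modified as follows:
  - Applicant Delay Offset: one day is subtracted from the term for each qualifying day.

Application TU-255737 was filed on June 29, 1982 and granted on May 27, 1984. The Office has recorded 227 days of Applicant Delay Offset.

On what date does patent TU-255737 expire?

(a) grant + 16 years → 27 May 2000.
(b) filing + 24 years → 29 June 2006.
Later of the two: 29 June 2006.
Applicant Delay Offset: −227 days → 14 November 2005.

November 14, 2005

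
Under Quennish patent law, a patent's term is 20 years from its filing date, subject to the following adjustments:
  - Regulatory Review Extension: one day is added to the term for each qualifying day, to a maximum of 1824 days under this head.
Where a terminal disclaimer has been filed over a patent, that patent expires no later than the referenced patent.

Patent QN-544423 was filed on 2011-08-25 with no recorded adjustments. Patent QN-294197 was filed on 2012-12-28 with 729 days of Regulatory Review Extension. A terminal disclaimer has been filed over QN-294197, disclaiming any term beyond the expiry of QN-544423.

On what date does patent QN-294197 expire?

Natural term of QN-294197:
  Base: filing + 20 years → 28 December 2032.
  Regulatory Review Extension: 729 days (within the 1824-day cap) → +729 days → 27 December 2034.
Expiry of referenced patent QN-544423:
  Base: filing + 20 years → 25 August 2031.
Terminal disclaimer: QN-294197 expires on the earlier of 27 December 2034 and 25 August 2031.

2031-08-25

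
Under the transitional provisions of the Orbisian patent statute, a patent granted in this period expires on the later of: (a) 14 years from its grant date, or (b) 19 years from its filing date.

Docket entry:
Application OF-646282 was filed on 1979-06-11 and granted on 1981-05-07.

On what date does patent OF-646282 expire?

June 11, 1998

(a) grant + 14 years → 7 May 1995.
(b) filing + 19 years → 11 June 1998.
Later of the two: 11 June 1998.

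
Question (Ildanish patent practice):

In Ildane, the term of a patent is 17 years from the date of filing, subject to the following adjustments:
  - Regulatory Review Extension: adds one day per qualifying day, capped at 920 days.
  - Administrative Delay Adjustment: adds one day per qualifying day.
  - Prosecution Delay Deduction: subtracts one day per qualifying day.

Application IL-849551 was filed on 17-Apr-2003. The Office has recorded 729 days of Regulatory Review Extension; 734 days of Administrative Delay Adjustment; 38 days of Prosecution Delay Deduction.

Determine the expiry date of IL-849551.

2024-03-12

Base term: filing date + 17 years → 17 April 2020.
Regulatory Review Extension: 729 days (within the 920-day cap) → +729 days → 16 April 2022.
Administrative Delay Adjustment: +734 days → 19 April 2024.
Prosecution Delay Deduction: −38 days → 12 March 2024.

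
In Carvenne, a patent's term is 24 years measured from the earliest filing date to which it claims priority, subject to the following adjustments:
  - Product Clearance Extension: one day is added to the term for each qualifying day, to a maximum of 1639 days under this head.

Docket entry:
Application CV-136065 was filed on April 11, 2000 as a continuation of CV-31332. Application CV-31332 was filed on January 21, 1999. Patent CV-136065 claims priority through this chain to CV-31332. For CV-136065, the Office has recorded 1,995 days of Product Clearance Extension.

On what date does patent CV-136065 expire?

Earliest priority filing: 21 January 1999.
Base term: 21 January 1999 + 24 years → 21 January 2023.
Product Clearance Extension: 1995 days claimed exceeds the 1639-day cap, so +1639 days → 18 July 2027.

2027-07-18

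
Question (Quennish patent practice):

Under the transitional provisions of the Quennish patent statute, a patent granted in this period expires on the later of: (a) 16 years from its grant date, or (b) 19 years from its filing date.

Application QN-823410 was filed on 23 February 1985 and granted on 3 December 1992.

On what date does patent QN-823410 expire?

(a) grant + 16 years → 3 December 2008.
(b) filing + 19 years → 23 February 2004.
Later of the two: 3 December 2008.

2008-12-03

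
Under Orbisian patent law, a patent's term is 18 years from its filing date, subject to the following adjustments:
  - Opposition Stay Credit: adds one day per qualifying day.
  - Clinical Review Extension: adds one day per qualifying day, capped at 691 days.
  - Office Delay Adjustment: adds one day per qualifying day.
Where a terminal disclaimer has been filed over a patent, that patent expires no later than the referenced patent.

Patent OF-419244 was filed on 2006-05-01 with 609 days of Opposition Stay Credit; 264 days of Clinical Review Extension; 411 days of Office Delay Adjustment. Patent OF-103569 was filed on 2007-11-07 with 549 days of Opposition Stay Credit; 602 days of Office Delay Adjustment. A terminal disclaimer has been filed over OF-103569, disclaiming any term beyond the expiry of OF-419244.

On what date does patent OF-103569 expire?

November 6, 2027

Natural term of OF-103569:
  Base: filing + 18 years → 7 November 2025.
  Opposition Stay Credit: +549 days → 10 May 2027.
  Office Delay Adjustment: +602 days → 1 January 2029.
Expiry of referenced patent OF-419244:
  Base: filing + 18 years → 1 May 2024.
  Opposition Stay Credit: +609 days → 31 December 2025.
  Clinical Review Extension: 264 days (within the 691-day cap) → +264 days → 21 September 2026.
  Office Delay Adjustment: +411 days → 6 November 2027.
Terminal disclaimer: OF-103569 expires on the earlier of 1 January 2029 and 6 November 2027.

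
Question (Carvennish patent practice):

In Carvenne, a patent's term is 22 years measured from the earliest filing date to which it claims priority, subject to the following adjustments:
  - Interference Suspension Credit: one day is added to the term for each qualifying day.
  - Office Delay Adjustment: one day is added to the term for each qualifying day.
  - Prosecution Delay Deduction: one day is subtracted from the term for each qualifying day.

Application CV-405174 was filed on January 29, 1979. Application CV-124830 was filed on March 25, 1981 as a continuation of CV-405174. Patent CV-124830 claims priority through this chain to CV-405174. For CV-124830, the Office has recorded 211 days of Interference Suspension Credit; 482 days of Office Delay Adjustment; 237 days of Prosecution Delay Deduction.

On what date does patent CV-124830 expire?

April 30, 2002

Earliest priority filing: 29 January 1979.
Base term: 29 January 1979 + 22 years → 29 January 2001.
Interference Suspension Credit: +211 days → 28 August 2001.
Office Delay Adjustment: +482 days → 23 December 2002.
Prosecution Delay Deduction: −237 days → 30 April 2002.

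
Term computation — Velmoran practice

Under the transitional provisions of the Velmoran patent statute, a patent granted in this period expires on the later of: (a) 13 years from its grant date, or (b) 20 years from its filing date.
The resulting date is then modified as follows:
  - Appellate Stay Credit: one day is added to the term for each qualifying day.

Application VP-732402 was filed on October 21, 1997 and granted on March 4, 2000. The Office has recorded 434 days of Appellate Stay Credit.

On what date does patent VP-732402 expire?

(a) grant + 13 years → 4 March 2013.
(b) filing + 20 years → 21 October 2017.
Later of the two: 21 October 2017.
Appellate Stay Credit: +434 days → 29 December 2018.

2018-12-29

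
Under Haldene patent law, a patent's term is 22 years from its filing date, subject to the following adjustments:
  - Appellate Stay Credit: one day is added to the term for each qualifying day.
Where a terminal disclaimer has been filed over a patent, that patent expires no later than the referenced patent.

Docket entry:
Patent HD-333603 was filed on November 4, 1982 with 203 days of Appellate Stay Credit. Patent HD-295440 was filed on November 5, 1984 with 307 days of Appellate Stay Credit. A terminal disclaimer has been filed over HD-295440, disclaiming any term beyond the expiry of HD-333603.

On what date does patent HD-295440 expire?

May 26, 2005

Natural term of HD-295440:
  Base: filing + 22 years → 5 November 2006.
  Appellate Stay Credit: +307 days → 8 September 2007.
Expiry of referenced patent HD-333603:
  Base: filing + 22 years → 4 November 2004.
  Appellate Stay Credit: +203 days → 26 May 2005.
Terminal disclaimer: HD-295440 expires on the earlier of 8 September 2007 and 26 May 2005.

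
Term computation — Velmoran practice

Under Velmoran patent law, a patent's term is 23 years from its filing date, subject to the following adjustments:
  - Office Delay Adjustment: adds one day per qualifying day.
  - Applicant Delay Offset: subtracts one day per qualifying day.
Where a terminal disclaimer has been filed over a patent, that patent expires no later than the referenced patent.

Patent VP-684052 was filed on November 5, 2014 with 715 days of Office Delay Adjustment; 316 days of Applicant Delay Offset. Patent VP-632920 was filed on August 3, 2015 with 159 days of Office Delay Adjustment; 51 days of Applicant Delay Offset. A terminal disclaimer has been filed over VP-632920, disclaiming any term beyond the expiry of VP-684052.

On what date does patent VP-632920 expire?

Natural term of VP-632920:
  Base: filing + 23 years → 3 August 2038.
  Office Delay Adjustment: +159 days → 9 January 2039.
  Applicant Delay Offset: −51 days → 19 November 2038.
Expiry of referenced patent VP-684052:
  Base: filing + 23 years → 5 November 2037.
  Office Delay Adjustment: +715 days → 21 October 2039.
  Applicant Delay Offset: −316 days → 9 December 2038.
Terminal disclaimer: VP-632920 expires on the earlier of 19 November 2038 and 9 December 2038.

November 19, 2038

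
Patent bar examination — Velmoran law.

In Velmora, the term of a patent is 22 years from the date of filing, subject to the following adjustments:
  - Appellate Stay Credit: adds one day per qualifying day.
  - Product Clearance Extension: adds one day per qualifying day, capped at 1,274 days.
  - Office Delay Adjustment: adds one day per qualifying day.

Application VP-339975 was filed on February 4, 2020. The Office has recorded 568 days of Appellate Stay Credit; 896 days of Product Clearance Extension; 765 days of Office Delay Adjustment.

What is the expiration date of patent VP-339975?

2048-03-13

Base term: filing date + 22 years → 4 February 2042.
Appellate Stay Credit: +568 days → 26 August 2043.
Product Clearance Extension: 896 days (within the 1274-day cap) → +896 days → 7 February 2046.
Office Delay Adjustment: +765 days → 13 March 2048.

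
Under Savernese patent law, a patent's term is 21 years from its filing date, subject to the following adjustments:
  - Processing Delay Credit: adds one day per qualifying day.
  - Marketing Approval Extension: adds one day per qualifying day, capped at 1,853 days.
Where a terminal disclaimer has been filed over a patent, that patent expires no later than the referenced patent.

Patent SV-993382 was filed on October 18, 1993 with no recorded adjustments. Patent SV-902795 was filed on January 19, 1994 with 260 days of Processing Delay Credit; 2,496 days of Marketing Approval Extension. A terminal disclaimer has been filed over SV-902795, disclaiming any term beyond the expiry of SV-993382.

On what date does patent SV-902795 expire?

Natural term of SV-902795:
  Base: filing + 21 years → 19 January 2015.
  Processing Delay Credit: +260 days → 6 October 2015.
  Marketing Approval Extension: 2496 days claimed exceeds the 1853-day cap, so +1853 days → 1 November 2020.
Expiry of referenced patent SV-993382:
  Base: filing + 21 years → 18 October 2014.
Terminal disclaimer: SV-902795 expires on the earlier of 1 November 2020 and 18 October 2014.

October 18, 2014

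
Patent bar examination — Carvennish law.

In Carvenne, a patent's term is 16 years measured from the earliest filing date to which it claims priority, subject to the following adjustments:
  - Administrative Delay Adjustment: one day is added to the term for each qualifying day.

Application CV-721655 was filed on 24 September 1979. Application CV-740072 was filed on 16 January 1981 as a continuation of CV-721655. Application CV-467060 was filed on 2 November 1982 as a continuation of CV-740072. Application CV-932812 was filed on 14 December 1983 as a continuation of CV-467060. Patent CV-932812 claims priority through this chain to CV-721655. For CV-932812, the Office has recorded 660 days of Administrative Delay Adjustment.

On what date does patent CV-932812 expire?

Earliest priority filing: 24 September 1979.
Base term: 24 September 1979 + 16 years → 24 September 1995.
Administrative Delay Adjustment: +660 days → 15 July 1997.

1997-07-15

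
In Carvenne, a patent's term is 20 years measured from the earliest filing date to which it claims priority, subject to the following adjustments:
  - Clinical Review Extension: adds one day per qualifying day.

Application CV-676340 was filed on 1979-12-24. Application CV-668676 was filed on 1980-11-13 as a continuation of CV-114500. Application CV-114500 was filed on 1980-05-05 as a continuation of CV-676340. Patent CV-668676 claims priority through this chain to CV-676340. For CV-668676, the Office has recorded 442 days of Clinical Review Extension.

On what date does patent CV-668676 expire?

Earliest priority filing: 24 December 1979.
Base term: 24 December 1979 + 20 years → 24 December 1999.
Clinical Review Extension: +442 days → 10 March 2001.

2001-03-10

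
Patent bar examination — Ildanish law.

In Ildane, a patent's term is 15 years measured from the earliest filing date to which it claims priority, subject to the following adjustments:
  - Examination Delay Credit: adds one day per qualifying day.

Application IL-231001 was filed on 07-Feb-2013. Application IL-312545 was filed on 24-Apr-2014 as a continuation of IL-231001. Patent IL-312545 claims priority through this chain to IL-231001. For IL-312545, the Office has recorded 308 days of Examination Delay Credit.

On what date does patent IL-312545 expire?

Earliest priority filing: 7 February 2013.
Base term: 7 February 2013 + 15 years → 7 February 2028.
Examination Delay Credit: +308 days → 11 December 2028.

December 11, 2028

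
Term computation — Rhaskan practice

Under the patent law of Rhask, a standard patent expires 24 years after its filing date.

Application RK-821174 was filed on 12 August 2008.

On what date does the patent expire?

August 12, 2032

Filing date + 24 years → 12 August 2032.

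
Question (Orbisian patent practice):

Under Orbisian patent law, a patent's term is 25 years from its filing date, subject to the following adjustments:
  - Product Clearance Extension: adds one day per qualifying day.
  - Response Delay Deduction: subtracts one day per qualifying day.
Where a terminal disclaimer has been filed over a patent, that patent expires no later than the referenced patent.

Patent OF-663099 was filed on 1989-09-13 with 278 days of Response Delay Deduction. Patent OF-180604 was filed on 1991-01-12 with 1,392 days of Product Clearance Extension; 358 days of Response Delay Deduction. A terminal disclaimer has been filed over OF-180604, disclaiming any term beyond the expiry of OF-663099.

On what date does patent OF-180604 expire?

2013-12-09

Natural term of OF-180604:
  Base: filing + 25 years → 12 January 2016.
  Product Clearance Extension: +1392 days → 4 November 2019.
  Response Delay Deduction: −358 days → 11 November 2018.
Expiry of referenced patent OF-663099:
  Base: filing + 25 years → 13 September 2014.
  Response Delay Deduction: −278 days → 9 December 2013.
Terminal disclaimer: OF-180604 expires on the earlier of 11 November 2018 and 9 December 2013.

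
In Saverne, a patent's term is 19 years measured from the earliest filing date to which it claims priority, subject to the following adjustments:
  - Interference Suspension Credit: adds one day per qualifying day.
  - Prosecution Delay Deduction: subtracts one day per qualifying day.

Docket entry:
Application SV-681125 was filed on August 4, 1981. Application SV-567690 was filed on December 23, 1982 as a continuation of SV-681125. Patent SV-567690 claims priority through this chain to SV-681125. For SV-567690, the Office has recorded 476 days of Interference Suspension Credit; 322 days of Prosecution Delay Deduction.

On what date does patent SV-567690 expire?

2001-01-05

Earliest priority filing: 4 August 1981.
Base term: 4 August 1981 + 19 years → 4 August 2000.
Interference Suspension Credit: +476 days → 23 November 2001.
Prosecution Delay Deduction: −322 days → 5 January 2001.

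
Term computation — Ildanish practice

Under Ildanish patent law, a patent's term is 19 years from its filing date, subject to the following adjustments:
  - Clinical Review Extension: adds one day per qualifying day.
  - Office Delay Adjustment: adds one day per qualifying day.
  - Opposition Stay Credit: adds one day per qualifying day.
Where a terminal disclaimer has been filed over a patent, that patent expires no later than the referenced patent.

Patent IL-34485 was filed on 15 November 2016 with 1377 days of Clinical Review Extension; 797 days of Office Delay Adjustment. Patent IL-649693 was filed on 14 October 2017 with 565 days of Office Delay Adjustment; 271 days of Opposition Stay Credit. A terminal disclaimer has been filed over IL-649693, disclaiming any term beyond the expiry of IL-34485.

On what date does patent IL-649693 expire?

Natural term of IL-649693:
  Base: filing + 19 years → 14 October 2036.
  Office Delay Adjustment: +565 days → 2 May 2038.
  Opposition Stay Credit: +271 days → 28 January 2039.
Expiry of referenced patent IL-34485:
  Base: filing + 19 years → 15 November 2035.
  Clinical Review Extension: +1377 days → 23 August 2039.
  Office Delay Adjustment: +797 days → 28 October 2041.
Terminal disclaimer: IL-649693 expires on the earlier of 28 January 2039 and 28 October 2041.

2039-01-28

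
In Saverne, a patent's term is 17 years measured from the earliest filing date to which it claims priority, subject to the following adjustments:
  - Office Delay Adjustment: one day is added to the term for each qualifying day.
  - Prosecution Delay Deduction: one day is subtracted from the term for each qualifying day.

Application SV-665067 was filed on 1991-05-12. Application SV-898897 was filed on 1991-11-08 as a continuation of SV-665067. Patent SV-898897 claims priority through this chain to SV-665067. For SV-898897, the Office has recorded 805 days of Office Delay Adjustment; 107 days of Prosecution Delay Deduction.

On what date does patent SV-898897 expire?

2010-04-10

Earliest priority filing: 12 May 1991.
Base term: 12 May 1991 + 17 years → 12 May 2008.
Office Delay Adjustment: +805 days → 26 July 2010.
Prosecution Delay Deduction: −107 days → 10 April 2010.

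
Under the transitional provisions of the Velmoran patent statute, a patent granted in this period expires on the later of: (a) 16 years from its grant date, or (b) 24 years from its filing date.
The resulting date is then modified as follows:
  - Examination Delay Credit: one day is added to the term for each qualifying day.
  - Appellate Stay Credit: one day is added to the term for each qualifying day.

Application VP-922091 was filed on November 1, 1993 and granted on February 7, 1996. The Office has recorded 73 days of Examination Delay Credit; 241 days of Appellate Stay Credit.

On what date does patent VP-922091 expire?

(a) grant + 16 years → 7 February 2012.
(b) filing + 24 years → 1 November 2017.
Later of the two: 1 November 2017.
Examination Delay Credit: +73 days → 13 January 2018.
Appellate Stay Credit: +241 days → 11 September 2018.

2018-09-11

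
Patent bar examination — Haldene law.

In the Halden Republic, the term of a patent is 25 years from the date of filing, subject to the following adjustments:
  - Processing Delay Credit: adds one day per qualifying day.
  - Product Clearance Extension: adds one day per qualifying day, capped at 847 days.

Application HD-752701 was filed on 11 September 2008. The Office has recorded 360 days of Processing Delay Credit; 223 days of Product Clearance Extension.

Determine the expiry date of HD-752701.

Base term: filing date + 25 years → 11 September 2033.
Processing Delay Credit: +360 days → 6 September 2034.
Product Clearance Extension: 223 days (within the 847-day cap) → +223 days → 17 April 2035.

April 17, 2035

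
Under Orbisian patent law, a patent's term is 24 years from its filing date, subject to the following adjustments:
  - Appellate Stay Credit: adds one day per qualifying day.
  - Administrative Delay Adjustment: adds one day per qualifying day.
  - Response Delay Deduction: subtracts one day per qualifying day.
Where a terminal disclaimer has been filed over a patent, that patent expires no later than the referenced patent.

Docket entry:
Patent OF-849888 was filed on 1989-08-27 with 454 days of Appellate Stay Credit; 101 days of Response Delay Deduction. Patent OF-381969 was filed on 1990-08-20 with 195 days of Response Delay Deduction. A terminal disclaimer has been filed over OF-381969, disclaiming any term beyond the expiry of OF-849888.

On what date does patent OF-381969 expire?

Natural term of OF-381969:
  Base: filing + 24 years → 20 August 2014.
  Response Delay Deduction: −195 days → 6 February 2014.
Expiry of referenced patent OF-849888:
  Base: filing + 24 years → 27 August 2013.
  Appellate Stay Credit: +454 days → 24 November 2014.
  Response Delay Deduction: −101 days → 15 August 2014.
Terminal disclaimer: OF-381969 expires on the earlier of 6 February 2014 and 15 August 2014.

2014-02-06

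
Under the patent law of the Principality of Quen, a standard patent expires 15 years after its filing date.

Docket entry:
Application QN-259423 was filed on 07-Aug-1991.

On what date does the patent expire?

Filing date + 15 years → 7 August 2006.

August 7, 2006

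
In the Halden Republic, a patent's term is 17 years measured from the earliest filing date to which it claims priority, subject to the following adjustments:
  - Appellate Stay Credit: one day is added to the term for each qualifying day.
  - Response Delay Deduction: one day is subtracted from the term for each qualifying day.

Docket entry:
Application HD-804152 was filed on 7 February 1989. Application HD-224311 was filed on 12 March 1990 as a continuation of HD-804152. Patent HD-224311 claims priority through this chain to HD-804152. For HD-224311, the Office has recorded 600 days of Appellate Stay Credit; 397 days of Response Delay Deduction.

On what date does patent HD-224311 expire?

Earliest priority filing: 7 February 1989.
Base term: 7 February 1989 + 17 years → 7 February 2006.
Appellate Stay Credit: +600 days → 30 September 2007.
Response Delay Deduction: −397 days → 29 August 2006.

2006-08-29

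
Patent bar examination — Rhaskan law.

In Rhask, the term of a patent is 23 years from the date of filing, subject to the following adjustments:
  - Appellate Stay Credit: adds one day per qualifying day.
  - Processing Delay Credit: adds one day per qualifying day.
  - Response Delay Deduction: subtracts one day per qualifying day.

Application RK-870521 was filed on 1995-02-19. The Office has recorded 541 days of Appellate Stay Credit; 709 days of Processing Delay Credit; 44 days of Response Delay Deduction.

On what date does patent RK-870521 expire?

2021-06-09

Base term: filing date + 23 years → 19 February 2018.
Appellate Stay Credit: +541 days → 14 August 2019.
Processing Delay Credit: +709 days → 23 July 2021.
Response Delay Deduction: −44 days → 9 June 2021.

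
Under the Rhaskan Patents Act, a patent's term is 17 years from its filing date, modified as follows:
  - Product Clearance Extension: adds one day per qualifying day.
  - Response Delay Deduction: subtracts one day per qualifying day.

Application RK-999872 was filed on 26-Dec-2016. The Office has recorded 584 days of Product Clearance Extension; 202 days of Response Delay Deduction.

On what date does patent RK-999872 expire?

January 12, 2035

Base term: filing date + 17 years → 26 December 2033.
Product Clearance Extension: +584 days → 2 August 2035.
Response Delay Deduction: −202 days → 12 January 2035.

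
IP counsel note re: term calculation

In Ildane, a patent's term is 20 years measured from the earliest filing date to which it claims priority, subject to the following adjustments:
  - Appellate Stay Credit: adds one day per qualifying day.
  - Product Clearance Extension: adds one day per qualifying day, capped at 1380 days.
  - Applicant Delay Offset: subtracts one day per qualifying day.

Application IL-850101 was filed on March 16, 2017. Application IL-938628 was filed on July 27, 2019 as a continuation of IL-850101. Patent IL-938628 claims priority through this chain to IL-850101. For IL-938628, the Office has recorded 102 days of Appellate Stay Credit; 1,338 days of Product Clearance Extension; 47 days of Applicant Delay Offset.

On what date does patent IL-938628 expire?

2041-01-07

Earliest priority filing: 16 March 2017.
Base term: 16 March 2017 + 20 years → 16 March 2037.
Appellate Stay Credit: +102 days → 26 June 2037.
Product Clearance Extension: 1338 days (within the 1380-day cap) → +1338 days → 23 February 2041.
Applicant Delay Offset: −47 days → 7 January 2041.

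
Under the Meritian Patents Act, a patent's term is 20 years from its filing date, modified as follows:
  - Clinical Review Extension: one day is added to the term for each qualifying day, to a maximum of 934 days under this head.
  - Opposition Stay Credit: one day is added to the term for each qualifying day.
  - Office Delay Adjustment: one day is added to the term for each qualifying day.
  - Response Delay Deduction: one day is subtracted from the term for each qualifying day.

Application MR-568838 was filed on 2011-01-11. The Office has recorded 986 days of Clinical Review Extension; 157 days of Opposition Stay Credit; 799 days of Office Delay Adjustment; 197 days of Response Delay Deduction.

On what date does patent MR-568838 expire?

Base term: filing date + 20 years → 11 January 2031.
Clinical Review Extension: 986 days claimed exceeds the 934-day cap, so +934 days → 2 August 2033.
Opposition Stay Credit: +157 days → 6 January 2034.
Office Delay Adjustment: +799 days → 15 March 2036.
Response Delay Deduction: −197 days → 31 August 2035.

2035-08-31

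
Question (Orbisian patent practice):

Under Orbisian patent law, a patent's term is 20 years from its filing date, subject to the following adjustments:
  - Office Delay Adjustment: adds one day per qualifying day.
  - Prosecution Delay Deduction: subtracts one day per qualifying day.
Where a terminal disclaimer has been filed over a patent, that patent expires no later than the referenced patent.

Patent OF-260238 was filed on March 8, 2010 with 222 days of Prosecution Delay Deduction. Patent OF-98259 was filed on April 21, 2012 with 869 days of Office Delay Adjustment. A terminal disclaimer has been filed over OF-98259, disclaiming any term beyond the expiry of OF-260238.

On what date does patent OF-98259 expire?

Natural term of OF-98259:
  Base: filing + 20 years → 21 April 2032.
  Office Delay Adjustment: +869 days → 7 September 2034.
Expiry of referenced patent OF-260238:
  Base: filing + 20 years → 8 March 2030.
  Prosecution Delay Deduction: −222 days → 29 July 2029.
Terminal disclaimer: OF-98259 expires on the earlier of 7 September 2034 and 29 July 2029.

2029-07-29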